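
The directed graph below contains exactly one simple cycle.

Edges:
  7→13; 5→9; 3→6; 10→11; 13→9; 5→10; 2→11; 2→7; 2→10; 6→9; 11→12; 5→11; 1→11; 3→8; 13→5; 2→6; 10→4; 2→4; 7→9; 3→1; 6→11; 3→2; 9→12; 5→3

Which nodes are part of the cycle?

2, 3, 5, 7, 13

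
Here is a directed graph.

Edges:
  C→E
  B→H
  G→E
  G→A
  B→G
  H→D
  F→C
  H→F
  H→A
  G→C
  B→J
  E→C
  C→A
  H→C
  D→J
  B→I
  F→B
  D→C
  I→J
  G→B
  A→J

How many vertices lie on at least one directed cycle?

6

A vertex is on a directed cycle iff it belongs to a strongly connected component of size ≥ 2 (or has a self-loop).
The vertices on cycles are {B, C, E, F, G, H} — 6 in total.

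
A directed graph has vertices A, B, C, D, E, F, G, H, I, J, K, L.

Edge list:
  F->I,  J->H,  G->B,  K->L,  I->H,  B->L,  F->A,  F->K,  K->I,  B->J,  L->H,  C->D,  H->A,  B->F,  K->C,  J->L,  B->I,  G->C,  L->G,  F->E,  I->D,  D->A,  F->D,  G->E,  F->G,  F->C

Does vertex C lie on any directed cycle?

No

C lies on a cycle iff there is a path from C back to itself.
Exploring from C, it never reaches itself; equivalently, its strongly connected component is a singleton.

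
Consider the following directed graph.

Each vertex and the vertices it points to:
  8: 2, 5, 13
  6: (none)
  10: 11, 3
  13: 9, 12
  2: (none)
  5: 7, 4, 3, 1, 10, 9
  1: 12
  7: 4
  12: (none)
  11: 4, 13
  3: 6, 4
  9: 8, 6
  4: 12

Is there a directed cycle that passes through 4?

No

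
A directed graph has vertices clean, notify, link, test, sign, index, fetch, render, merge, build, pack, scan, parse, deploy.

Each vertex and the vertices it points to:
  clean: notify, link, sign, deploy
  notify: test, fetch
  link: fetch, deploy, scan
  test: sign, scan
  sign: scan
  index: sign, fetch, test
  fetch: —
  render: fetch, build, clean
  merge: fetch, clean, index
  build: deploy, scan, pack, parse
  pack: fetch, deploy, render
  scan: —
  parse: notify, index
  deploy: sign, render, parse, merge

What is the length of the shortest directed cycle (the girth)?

3

For each vertex v, BFS finds the shortest path from v back to v.
The shortest such closed walk is pack → render → build → pack, length 3.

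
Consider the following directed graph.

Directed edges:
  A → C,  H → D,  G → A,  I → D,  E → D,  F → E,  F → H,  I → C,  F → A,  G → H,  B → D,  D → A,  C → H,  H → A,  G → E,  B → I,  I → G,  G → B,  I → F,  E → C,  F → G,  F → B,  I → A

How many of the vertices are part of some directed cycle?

8

A vertex is on a directed cycle iff it belongs to a strongly connected component of size ≥ 2 (or has a self-loop).
The vertices on cycles are {A, B, C, D, F, G, H, I} — 8 in total.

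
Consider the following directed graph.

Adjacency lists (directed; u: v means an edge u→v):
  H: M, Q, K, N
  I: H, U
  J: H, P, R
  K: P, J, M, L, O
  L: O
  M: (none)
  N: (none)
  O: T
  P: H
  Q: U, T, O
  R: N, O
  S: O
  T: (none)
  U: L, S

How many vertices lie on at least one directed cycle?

4

A vertex is on a directed cycle iff it belongs to a strongly connected component of size ≥ 2 (or has a self-loop).
The vertices on cycles are {H, J, K, P} — 4 in total.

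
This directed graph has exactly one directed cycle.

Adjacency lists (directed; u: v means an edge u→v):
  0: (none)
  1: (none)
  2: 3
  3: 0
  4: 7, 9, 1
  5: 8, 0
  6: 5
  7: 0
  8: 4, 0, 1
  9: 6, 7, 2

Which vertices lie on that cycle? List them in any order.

DFS with gray/black marking from 8:
8 gray
  4 gray
    7 gray
      0 gray
      0 black
    7 black
    9 gray
      6 gray
        5 gray
          5→8: 8 is gray → back edge
Back edge closes the cycle 8 → 4 → 9 → 6 → 5 → 8; its vertices are {4, 5, 6, 8, 9}.

4, 5, 6, 8, 9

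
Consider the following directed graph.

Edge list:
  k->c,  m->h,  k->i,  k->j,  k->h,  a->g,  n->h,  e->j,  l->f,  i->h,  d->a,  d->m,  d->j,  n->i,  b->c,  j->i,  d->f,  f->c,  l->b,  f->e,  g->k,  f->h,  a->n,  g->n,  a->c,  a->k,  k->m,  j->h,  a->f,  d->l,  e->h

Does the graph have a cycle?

No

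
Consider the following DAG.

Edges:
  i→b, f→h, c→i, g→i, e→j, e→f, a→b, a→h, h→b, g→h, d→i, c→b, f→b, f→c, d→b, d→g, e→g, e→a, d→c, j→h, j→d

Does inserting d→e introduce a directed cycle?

Adding d→e creates a cycle iff e can already reach d.
Path from e: e → j → d.
So e → … → d → e is a cycle.

Yes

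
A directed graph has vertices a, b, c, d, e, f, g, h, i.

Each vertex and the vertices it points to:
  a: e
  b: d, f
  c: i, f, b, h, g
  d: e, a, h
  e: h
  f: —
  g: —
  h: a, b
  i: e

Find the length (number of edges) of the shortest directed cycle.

3

For each vertex v, BFS finds the shortest path from v back to v.
The shortest such closed walk is b → d → h → b, length 3.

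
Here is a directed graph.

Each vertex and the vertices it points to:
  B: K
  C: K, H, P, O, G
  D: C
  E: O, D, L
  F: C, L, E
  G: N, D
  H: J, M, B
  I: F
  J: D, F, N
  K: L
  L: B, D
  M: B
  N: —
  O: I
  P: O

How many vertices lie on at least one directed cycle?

A vertex is on a directed cycle iff it belongs to a strongly connected component of size ≥ 2 (or has a self-loop).
The vertices on cycles are {B, C, D, E, F, G, H, I, J, K, L, M, O, P} — 14 in total.

14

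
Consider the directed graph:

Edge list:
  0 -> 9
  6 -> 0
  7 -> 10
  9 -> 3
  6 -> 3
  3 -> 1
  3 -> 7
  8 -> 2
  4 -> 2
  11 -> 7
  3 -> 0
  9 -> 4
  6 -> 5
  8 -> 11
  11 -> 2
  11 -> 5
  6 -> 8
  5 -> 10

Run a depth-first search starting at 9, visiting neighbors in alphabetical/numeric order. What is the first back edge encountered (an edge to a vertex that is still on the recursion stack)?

0->9

DFS from 9 (visiting neighbors in alphabetical/numeric order); mark gray on enter, black on exit:
9 gray
  3 gray
    0 gray
      0→9: 9 is gray → back edge
First back edge: 0 → 9.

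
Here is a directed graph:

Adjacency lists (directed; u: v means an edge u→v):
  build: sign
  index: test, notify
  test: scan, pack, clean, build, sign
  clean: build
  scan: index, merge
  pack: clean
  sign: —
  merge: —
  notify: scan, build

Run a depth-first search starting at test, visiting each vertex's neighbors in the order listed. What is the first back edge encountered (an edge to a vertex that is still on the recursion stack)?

DFS from test (visiting each vertex's neighbors in the order listed); mark gray on enter, black on exit:
test gray
  scan gray
    index gray
      index→test: test is gray → back edge
First back edge: index → test.

index→test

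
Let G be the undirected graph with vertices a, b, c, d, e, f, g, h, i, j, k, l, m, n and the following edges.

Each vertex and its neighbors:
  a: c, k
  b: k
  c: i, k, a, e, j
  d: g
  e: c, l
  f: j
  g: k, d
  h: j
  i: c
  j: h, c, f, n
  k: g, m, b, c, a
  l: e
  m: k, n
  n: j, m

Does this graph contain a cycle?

Yes

DFS, tracking each vertex's parent; an edge to a visited non-parent vertex closes a cycle.
Start from g:
visit g (parent –)
  visit k (parent g)
    k–g: parent, skip
    visit m (parent k)
      m–k: parent, skip
      visit n (parent m)
        visit j (parent n)
          visit h (parent j)
            h–j: parent, skip
          visit c (parent j)
            visit i (parent c)
              i–c: parent, skip
            c–k: k visited and ≠ parent → cycle
Cycle: k – m – n – j – c – k.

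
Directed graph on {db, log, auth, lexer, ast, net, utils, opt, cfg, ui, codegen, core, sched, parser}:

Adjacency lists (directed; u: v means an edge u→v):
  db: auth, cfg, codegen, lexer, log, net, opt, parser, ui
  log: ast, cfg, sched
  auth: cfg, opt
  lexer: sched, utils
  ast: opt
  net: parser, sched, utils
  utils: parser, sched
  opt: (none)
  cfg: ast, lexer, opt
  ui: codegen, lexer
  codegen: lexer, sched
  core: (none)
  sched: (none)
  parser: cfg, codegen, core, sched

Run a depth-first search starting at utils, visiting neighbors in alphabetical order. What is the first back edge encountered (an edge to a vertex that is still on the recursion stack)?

lexer->utils

DFS from utils (visiting neighbors in alphabetical order); mark gray on enter, black on exit:
utils gray
  parser gray
    cfg gray
      ast gray
        opt gray
        opt black
      ast black
      lexer gray
        sched gray
        sched black
        lexer→utils: utils is gray → back edge
First back edge: lexer → utils.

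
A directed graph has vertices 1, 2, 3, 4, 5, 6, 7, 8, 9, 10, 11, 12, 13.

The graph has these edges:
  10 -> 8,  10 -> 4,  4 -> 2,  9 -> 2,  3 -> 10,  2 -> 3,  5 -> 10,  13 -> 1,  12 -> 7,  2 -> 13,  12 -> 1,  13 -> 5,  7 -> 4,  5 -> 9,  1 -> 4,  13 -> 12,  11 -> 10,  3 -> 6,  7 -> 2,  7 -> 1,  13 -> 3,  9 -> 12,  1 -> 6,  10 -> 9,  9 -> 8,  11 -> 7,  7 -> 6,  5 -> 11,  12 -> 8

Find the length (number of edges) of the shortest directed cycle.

For each vertex v, BFS finds the shortest path from v back to v.
The shortest such closed walk is 13 → 5 → 9 → 2 → 13, length 4.

4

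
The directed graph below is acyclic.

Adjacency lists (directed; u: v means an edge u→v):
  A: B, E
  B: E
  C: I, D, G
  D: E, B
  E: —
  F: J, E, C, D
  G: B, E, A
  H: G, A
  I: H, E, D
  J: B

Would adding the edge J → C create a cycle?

Adding J→C creates a cycle iff C can already reach J.
Explore from C: no path reaches J. The graph stays acyclic.

No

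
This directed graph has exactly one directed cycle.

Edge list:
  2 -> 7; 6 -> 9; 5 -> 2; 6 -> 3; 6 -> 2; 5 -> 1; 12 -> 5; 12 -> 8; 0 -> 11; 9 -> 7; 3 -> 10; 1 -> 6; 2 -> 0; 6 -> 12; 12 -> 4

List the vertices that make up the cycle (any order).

DFS with gray/black marking from 6:
6 gray
  9 gray
    7 gray
    7 black
  9 black
  2 gray
    0 gray
      11 gray
      11 black
    0 black
    2→7: 7 black — skip
  2 black
  12 gray
    4 gray
    4 black
    5 gray
      1 gray
        1→6: 6 is gray → back edge
Back edge closes the cycle 6 → 12 → 5 → 1 → 6; its vertices are {1, 5, 6, 12}.

1, 5, 6, 12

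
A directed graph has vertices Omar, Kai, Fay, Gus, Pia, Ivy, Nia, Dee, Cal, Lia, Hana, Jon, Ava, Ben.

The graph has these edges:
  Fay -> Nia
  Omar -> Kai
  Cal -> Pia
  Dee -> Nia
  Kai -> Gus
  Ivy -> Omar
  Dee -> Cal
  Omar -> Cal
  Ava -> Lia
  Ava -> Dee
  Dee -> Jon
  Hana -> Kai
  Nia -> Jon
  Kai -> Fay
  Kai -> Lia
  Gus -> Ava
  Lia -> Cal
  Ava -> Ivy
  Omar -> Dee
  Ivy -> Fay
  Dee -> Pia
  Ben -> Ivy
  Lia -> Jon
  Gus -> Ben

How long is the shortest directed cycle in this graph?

For each vertex v, BFS finds the shortest path from v back to v.
The shortest such closed walk is Kai → Gus → Ben → Ivy → Omar → Kai, length 5.

5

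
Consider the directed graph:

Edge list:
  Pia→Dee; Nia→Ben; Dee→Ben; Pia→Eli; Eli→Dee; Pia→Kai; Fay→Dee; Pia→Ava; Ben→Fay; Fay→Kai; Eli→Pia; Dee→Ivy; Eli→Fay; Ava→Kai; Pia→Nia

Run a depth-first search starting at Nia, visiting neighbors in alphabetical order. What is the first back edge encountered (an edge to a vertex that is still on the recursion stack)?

DFS from Nia (visiting neighbors in alphabetical order); mark gray on enter, black on exit:
Nia gray
  Ben gray
    Fay gray
      Dee gray
        Dee→Ben: Ben is gray → back edge
First back edge: Dee → Ben.

Dee->Ben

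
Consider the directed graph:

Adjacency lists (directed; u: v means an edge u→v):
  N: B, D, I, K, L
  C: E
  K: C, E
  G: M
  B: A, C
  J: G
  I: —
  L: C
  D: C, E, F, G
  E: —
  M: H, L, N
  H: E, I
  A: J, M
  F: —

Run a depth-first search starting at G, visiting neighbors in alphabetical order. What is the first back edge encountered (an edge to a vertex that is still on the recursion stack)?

J→G

DFS from G (visiting neighbors in alphabetical order); mark gray on enter, black on exit:
G gray
  M gray
    H gray
      E gray
      E black
      I gray
      I black
    H black
    L gray
      C gray
        C→E: E black — skip
      C black
    L black
    N gray
      B gray
        A gray
          J gray
            J→G: G is gray → back edge
First back edge: J → G.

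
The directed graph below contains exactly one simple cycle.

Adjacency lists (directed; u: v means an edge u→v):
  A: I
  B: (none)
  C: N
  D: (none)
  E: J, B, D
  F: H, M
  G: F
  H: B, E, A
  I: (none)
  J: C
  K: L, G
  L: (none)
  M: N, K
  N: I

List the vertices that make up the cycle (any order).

F, G, K, M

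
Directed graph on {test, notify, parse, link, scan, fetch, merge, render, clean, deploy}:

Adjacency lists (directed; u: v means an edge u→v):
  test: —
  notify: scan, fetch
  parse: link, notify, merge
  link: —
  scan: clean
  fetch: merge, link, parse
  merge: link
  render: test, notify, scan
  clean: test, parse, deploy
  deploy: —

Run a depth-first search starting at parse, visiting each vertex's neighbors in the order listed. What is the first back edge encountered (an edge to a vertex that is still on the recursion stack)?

clean->parse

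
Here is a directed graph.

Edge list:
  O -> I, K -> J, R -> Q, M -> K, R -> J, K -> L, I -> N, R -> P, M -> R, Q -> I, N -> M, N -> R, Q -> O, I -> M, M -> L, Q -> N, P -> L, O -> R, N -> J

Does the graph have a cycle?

Yes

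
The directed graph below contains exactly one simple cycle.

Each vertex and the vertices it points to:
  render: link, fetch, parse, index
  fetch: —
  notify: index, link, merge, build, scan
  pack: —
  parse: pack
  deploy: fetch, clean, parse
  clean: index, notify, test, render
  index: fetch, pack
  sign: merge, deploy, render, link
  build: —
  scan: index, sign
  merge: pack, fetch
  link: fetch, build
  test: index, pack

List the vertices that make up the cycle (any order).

scan, sign, clean, deploy, notify

DFS with gray/black marking from clean:
clean gray
  index gray
    fetch gray
    fetch black
    pack gray
    pack black
  index black
  notify gray
    notify→index: index black — skip
    link gray
      link→fetch: fetch black — skip
      build gray
      build black
    link black
    merge gray
      merge→pack: pack black — skip
      merge→fetch: fetch black — skip
    merge black
    notify→build: build black — skip
    scan gray
      scan→index: index black — skip
      sign gray
        sign→merge: merge black — skip
        deploy gray
          deploy→fetch: fetch black — skip
          deploy→clean: clean is gray → back edge
Back edge closes the cycle clean → notify → scan → sign → deploy → clean; its vertices are {scan, sign, clean, deploy, notify}.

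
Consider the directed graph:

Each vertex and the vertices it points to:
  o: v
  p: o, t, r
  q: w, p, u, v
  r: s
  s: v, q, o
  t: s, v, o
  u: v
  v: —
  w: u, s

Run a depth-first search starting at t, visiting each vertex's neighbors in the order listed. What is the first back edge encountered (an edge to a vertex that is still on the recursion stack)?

DFS from t (visiting each vertex's neighbors in the order listed); mark gray on enter, black on exit:
t gray
  s gray
    v gray
    v black
    q gray
      w gray
        u gray
          u→v: v black — skip
        u black
        w→s: s is gray → back edge
First back edge: w → s.

w→s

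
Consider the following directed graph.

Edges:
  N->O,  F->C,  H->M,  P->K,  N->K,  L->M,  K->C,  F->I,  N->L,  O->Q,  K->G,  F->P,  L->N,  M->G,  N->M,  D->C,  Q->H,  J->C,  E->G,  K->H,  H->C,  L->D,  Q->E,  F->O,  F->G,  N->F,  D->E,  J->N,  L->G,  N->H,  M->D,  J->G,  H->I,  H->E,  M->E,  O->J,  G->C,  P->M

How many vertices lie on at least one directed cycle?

A vertex is on a directed cycle iff it belongs to a strongly connected component of size ≥ 2 (or has a self-loop).
The vertices on cycles are {F, J, L, N, O} — 5 in total.

5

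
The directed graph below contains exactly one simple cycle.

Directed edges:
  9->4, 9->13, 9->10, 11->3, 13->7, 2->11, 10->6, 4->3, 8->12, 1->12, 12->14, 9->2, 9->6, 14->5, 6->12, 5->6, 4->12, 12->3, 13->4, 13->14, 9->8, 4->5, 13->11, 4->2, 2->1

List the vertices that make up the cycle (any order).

DFS with gray/black marking from 5:
5 gray
  6 gray
    12 gray
      3 gray
      3 black
      14 gray
        14→5: 5 is gray → back edge
Back edge closes the cycle 5 → 6 → 12 → 14 → 5; its vertices are {5, 6, 12, 14}.

5, 6, 12, 14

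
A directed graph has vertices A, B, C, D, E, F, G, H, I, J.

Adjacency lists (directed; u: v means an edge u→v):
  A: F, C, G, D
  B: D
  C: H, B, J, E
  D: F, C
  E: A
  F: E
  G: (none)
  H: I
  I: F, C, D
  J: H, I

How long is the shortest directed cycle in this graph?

3

For each vertex v, BFS finds the shortest path from v back to v.
The shortest such closed walk is C → H → I → C, length 3.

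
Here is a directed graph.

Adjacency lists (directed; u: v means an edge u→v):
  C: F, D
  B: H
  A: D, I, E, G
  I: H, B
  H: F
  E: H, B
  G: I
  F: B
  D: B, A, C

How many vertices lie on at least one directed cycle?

A vertex is on a directed cycle iff it belongs to a strongly connected component of size ≥ 2 (or has a self-loop).
The vertices on cycles are {A, B, C, D, F, H} — 6 in total.

6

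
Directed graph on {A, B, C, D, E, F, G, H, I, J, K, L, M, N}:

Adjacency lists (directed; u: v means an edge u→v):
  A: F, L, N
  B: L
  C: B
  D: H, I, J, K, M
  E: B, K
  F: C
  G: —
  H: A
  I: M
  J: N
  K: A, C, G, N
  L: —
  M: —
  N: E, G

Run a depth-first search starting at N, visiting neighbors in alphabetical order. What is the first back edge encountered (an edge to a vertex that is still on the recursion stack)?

DFS from N (visiting neighbors in alphabetical order); mark gray on enter, black on exit:
N gray
  E gray
    B gray
      L gray
      L black
    B black
    K gray
      A gray
        F gray
          C gray
            C→B: B black — skip
          C black
        F black
        A→L: L black — skip
        A→N: N is gray → back edge
First back edge: A → N.

A->N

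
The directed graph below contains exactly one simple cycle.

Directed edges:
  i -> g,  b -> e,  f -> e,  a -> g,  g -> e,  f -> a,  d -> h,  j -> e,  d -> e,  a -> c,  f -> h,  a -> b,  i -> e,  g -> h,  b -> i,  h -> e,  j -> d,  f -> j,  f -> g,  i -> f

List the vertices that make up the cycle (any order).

a, b, f, i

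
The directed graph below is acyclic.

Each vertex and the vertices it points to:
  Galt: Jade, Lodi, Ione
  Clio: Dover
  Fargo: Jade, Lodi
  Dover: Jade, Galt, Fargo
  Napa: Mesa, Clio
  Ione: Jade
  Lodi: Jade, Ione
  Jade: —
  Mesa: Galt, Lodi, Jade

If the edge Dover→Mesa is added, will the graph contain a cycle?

Adding Dover→Mesa creates a cycle iff Mesa can already reach Dover.
Explore from Mesa: no path reaches Dover. The graph stays acyclic.

No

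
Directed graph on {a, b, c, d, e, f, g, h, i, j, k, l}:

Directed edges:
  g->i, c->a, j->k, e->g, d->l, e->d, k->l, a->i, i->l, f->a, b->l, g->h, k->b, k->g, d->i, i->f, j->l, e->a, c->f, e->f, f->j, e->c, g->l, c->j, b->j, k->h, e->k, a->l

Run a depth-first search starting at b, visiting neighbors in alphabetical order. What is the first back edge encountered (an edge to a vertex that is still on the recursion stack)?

DFS from b (visiting neighbors in alphabetical order); mark gray on enter, black on exit:
b gray
  j gray
    k gray
      k→b: b is gray → back edge
First back edge: k → b.

k→b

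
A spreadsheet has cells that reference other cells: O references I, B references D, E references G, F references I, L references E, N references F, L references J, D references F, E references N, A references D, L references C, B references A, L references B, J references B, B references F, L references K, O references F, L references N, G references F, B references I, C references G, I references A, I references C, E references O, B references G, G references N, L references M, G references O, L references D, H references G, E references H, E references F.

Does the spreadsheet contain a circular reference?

DFS with white/gray/black marking, starting from G:
G gray
  N gray
    F gray
      I gray
        A gray
          D gray
            D→F: F is gray → back edge
Back edge found, so a cycle exists: F → I → A → D → F.

Yes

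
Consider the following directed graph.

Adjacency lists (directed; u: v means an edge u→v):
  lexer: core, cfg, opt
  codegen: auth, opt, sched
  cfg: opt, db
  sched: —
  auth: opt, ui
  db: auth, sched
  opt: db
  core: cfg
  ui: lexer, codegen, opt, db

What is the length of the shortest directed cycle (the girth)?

For each vertex v, BFS finds the shortest path from v back to v.
The shortest such closed walk is ui → codegen → auth → ui, length 3.

3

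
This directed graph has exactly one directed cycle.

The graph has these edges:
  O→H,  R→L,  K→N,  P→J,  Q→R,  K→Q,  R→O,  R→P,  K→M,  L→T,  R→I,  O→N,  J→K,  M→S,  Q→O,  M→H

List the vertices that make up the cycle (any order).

DFS with gray/black marking from J:
J gray
  K gray
    M gray
      S gray
      S black
      H gray
      H black
    M black
    N gray
    N black
    Q gray
      R gray
        L gray
          T gray
          T black
        L black
        P gray
          P→J: J is gray → back edge
Back edge closes the cycle J → K → Q → R → P → J; its vertices are {J, K, P, Q, R}.

J, K, P, Q, R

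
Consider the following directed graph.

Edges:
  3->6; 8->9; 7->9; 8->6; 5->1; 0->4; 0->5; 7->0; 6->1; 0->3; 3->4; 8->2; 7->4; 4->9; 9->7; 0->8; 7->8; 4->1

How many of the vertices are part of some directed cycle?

A vertex is on a directed cycle iff it belongs to a strongly connected component of size ≥ 2 (or has a self-loop).
The vertices on cycles are {0, 3, 4, 7, 8, 9} — 6 in total.

6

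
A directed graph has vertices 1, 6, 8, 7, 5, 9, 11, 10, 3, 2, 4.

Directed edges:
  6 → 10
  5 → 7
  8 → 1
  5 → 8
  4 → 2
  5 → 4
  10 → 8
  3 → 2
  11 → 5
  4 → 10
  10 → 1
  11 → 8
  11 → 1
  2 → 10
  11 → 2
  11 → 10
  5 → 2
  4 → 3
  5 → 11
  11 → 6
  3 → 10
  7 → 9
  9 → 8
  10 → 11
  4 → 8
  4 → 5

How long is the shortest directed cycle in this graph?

For each vertex v, BFS finds the shortest path from v back to v.
The shortest such closed walk is 4 → 5 → 4, length 2.

2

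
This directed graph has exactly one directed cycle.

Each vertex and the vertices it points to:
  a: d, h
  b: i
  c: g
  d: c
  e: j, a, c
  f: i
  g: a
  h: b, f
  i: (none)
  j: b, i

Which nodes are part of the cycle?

a, c, d, g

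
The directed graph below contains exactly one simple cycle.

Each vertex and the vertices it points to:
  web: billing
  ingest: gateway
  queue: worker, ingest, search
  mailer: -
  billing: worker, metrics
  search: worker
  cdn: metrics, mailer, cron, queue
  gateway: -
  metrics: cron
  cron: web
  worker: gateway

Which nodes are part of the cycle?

web, cron, billing, metrics

DFS with gray/black marking from cron:
cron gray
  web gray
    billing gray
      worker gray
        gateway gray
        gateway black
      worker black
      metrics gray
        metrics→cron: cron is gray → back edge
Back edge closes the cycle cron → web → billing → metrics → cron; its vertices are {web, cron, billing, metrics}.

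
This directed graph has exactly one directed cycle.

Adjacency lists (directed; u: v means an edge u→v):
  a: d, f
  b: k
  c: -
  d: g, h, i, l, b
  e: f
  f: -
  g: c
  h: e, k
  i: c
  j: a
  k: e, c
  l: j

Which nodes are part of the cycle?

a, d, j, l

DFS with gray/black marking from d:
d gray
  g gray
    c gray
    c black
  g black
  h gray
    e gray
      f gray
      f black
    e black
    k gray
      k→e: e black — skip
      k→c: c black — skip
    k black
  h black
  i gray
    i→c: c black — skip
  i black
  l gray
    j gray
      a gray
        a→d: d is gray → back edge
Back edge closes the cycle d → l → j → a → d; its vertices are {a, d, j, l}.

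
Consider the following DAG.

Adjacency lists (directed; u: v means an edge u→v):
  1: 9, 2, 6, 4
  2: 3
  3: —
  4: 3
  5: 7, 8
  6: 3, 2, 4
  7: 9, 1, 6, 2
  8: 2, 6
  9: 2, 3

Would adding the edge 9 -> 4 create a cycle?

Adding 9→4 creates a cycle iff 4 can already reach 9.
Explore from 4: no path reaches 9. The graph stays acyclic.

No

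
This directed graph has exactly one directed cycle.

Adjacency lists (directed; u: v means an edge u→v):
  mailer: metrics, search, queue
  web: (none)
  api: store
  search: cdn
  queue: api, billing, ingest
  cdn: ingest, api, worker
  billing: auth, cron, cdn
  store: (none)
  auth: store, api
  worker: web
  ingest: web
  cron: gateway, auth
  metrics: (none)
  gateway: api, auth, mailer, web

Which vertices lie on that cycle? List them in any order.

DFS with gray/black marking from mailer:
mailer gray
  metrics gray
  metrics black
  search gray
    cdn gray
      ingest gray
        web gray
        web black
      ingest black
      api gray
        store gray
        store black
      api black
      worker gray
        worker→web: web black — skip
      worker black
    cdn black
  search black
  queue gray
    queue→api: api black — skip
    billing gray
      auth gray
        auth→store: store black — skip
        auth→api: api black — skip
      auth black
      cron gray
        gateway gray
          gateway→api: api black — skip
          gateway→auth: auth black — skip
          gateway→mailer: mailer is gray → back edge
Back edge closes the cycle mailer → queue → billing → cron → gateway → mailer; its vertices are {cron, queue, mailer, billing, gateway}.

cron, queue, mailer, billing, gateway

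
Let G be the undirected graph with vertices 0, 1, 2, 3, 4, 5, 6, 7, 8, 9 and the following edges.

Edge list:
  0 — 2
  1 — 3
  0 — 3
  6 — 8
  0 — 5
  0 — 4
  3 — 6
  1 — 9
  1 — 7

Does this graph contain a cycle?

No

DFS, tracking each vertex's parent; an edge to a visited non-parent vertex closes a cycle.
Start from 6:
visit 6 (parent –)
  visit 3 (parent 6)
    visit 1 (parent 3)
      1–3: parent, skip
      visit 7 (parent 1)
        7–1: parent, skip
      visit 9 (parent 1)
        9–1: parent, skip
    3–6: parent, skip
    visit 0 (parent 3)
      visit 5 (parent 0)
        5–0: parent, skip
      visit 4 (parent 0)
        4–0: parent, skip
      visit 2 (parent 0)
        2–0: parent, skip
      0–3: parent, skip
  visit 8 (parent 6)
    8–6: parent, skip
No non-parent visited neighbor found — the graph is a forest.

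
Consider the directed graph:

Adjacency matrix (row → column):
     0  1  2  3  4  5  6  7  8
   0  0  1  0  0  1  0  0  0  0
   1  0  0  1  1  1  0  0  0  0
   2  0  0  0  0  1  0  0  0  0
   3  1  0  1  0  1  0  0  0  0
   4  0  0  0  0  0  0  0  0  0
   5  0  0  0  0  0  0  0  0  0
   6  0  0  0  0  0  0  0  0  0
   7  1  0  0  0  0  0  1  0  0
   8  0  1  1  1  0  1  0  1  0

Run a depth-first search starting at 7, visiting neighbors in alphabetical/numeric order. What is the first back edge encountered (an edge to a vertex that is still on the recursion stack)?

3→0

DFS from 7 (visiting neighbors in alphabetical/numeric order); mark gray on enter, black on exit:
7 gray
  0 gray
    1 gray
      2 gray
        4 gray
        4 black
      2 black
      3 gray
        3→0: 0 is gray → back edge
First back edge: 3 → 0.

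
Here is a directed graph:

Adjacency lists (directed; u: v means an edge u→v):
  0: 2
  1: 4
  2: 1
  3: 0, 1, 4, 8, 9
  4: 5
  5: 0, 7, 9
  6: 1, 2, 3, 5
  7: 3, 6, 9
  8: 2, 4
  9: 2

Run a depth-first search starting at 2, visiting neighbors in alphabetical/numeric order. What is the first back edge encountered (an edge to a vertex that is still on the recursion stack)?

0->2

DFS from 2 (visiting neighbors in alphabetical/numeric order); mark gray on enter, black on exit:
2 gray
  1 gray
    4 gray
      5 gray
        0 gray
          0→2: 2 is gray → back edge
First back edge: 0 → 2.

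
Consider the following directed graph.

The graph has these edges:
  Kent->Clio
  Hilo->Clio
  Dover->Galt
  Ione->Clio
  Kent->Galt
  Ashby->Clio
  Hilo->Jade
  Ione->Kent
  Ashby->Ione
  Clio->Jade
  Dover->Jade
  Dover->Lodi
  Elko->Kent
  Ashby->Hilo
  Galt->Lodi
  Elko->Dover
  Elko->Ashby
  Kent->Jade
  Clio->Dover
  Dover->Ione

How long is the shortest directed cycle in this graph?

For each vertex v, BFS finds the shortest path from v back to v.
The shortest such closed walk is Dover → Ione → Clio → Dover, length 3.

3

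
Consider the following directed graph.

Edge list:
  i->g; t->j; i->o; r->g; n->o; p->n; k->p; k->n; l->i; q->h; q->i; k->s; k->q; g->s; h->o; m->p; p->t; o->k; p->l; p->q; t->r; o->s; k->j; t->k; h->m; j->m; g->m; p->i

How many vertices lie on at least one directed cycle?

A vertex is on a directed cycle iff it belongs to a strongly connected component of size ≥ 2 (or has a self-loop).
The vertices on cycles are {g, h, i, j, k, l, m, n, o, p, q, r, t} — 13 in total.

13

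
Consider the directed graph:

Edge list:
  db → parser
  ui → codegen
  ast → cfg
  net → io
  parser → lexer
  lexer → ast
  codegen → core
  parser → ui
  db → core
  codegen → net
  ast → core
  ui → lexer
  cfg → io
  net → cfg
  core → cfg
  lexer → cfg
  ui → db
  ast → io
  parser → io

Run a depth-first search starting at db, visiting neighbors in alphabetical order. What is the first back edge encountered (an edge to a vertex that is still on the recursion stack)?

ui->db

DFS from db (visiting neighbors in alphabetical order); mark gray on enter, black on exit:
db gray
  core gray
    cfg gray
      io gray
      io black
    cfg black
  core black
  parser gray
    parser→io: io black — skip
    lexer gray
      ast gray
        ast→cfg: cfg black — skip
        ast→core: core black — skip
        ast→io: io black — skip
      ast black
      lexer→cfg: cfg black — skip
    lexer black
    ui gray
      codegen gray
        codegen→core: core black — skip
        net gray
          net→cfg: cfg black — skip
          net→io: io black — skip
        net black
      codegen black
      ui→db: db is gray → back edge
First back edge: ui → db.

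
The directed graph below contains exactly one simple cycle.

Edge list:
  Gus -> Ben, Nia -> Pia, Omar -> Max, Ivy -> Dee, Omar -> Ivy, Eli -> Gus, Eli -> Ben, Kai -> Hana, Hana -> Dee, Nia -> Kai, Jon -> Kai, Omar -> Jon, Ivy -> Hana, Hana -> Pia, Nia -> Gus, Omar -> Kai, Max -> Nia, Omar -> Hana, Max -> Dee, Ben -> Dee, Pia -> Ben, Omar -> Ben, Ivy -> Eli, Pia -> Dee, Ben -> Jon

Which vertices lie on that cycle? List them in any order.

DFS with gray/black marking from Jon:
Jon gray
  Kai gray
    Hana gray
      Dee gray
      Dee black
      Pia gray
        Pia→Dee: Dee black — skip
        Ben gray
          Ben→Jon: Jon is gray → back edge
Back edge closes the cycle Jon → Kai → Hana → Pia → Ben → Jon; its vertices are {Ben, Jon, Kai, Pia, Hana}.

Ben, Jon, Kai, Pia, Hana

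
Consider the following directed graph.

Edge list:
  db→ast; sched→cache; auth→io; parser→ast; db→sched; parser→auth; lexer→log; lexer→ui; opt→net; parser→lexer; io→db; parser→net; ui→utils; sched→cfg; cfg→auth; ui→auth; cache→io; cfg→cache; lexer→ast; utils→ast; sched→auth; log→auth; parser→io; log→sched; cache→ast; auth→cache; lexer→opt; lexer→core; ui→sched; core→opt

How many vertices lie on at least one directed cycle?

6

A vertex is on a directed cycle iff it belongs to a strongly connected component of size ≥ 2 (or has a self-loop).
The vertices on cycles are {db, io, cfg, auth, cache, sched} — 6 in total.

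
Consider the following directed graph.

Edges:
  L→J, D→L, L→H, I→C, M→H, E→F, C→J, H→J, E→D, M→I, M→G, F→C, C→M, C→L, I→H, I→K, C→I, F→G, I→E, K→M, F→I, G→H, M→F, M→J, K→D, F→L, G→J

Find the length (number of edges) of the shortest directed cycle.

2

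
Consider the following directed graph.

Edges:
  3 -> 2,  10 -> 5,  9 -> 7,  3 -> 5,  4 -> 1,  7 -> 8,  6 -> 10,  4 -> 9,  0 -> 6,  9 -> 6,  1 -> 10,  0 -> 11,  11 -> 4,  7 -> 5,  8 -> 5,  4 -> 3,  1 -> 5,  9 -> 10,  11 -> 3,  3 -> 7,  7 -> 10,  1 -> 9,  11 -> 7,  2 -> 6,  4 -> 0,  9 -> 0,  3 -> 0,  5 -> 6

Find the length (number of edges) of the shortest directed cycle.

3

For each vertex v, BFS finds the shortest path from v back to v.
The shortest such closed walk is 11 → 3 → 0 → 11, length 3.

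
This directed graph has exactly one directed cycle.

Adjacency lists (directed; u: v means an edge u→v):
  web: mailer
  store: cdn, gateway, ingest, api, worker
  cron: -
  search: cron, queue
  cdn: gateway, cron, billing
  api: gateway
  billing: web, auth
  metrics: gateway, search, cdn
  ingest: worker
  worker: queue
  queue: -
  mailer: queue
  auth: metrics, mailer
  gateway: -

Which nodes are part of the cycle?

cdn, auth, billing, metrics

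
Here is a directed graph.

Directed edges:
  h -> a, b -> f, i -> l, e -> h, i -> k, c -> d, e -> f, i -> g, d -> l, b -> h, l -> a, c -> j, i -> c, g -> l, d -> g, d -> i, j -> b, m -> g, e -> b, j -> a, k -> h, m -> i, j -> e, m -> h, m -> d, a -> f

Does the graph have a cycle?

Yes

DFS with white/gray/black marking, starting from c:
c gray
  j gray
    e gray
      b gray
        f gray
        f black
        h gray
          a gray
            a→f: f black — skip
          a black
        h black
      b black
      e→h: h black — skip
      e→f: f black — skip
    e black
    j→b: b black — skip
    j→a: a black — skip
  j black
  d gray
    l gray
      l→a: a black — skip
    l black
    i gray
      g gray
        g→l: l black — skip
      g black
      i→l: l black — skip
      k gray
        k→h: h black — skip
      k black
      i→c: c is gray → back edge
Back edge found, so a cycle exists: c → d → i → c.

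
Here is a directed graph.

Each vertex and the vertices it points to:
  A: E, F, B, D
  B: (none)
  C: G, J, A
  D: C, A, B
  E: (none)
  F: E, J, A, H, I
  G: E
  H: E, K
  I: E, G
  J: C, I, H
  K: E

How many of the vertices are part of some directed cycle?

A vertex is on a directed cycle iff it belongs to a strongly connected component of size ≥ 2 (or has a self-loop).
The vertices on cycles are {A, C, D, F, J} — 5 in total.

5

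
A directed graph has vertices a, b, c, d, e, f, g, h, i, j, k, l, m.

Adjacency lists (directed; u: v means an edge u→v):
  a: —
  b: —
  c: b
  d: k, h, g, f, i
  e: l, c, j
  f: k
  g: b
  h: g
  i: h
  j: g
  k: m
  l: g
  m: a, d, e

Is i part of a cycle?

i lies on a cycle iff there is a path from i back to itself.
Exploring from i, it never reaches itself; equivalently, its strongly connected component is a singleton.

No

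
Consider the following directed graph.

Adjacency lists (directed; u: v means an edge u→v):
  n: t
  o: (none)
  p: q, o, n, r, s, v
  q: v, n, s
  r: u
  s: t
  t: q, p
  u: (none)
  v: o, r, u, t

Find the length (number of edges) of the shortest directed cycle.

3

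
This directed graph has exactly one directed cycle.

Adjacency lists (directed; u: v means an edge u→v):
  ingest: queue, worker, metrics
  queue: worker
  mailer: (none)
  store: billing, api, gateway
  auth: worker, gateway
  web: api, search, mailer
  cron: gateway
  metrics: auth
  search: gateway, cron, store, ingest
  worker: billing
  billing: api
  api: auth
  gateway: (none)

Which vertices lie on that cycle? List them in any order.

api, auth, worker, billing

DFS with gray/black marking from api:
api gray
  auth gray
    worker gray
      billing gray
        billing→api: api is gray → back edge
Back edge closes the cycle api → auth → worker → billing → api; its vertices are {api, auth, worker, billing}.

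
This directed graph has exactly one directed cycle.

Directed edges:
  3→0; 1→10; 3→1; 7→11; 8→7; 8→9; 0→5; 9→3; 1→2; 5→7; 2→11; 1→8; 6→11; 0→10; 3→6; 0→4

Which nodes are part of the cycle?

DFS with gray/black marking from 9:
9 gray
  3 gray
    6 gray
      11 gray
      11 black
    6 black
    1 gray
      2 gray
        2→11: 11 black — skip
      2 black
      10 gray
      10 black
      8 gray
        8→9: 9 is gray → back edge
Back edge closes the cycle 9 → 3 → 1 → 8 → 9; its vertices are {1, 3, 8, 9}.

1, 3, 8, 9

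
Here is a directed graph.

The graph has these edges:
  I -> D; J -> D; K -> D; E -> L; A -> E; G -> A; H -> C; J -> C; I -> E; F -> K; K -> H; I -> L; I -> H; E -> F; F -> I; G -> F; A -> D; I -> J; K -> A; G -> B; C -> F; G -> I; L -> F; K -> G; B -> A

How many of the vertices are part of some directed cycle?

11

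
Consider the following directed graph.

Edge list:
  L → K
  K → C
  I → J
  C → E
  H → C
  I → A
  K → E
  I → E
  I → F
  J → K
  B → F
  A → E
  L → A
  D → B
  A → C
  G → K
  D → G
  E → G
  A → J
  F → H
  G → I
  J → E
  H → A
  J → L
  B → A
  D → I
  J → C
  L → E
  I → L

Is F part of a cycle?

F is on a cycle iff F can reach itself via ≥1 edge.
F → H → C → E → G → I → F — yes.

Yes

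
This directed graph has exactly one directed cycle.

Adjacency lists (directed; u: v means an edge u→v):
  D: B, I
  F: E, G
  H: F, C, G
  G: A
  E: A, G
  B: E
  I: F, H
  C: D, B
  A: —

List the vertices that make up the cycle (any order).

DFS with gray/black marking from D:
D gray
  B gray
    E gray
      A gray
      A black
      G gray
        G→A: A black — skip
      G black
    E black
  B black
  I gray
    F gray
      F→E: E black — skip
      F→G: G black — skip
    F black
    H gray
      H→F: F black — skip
      C gray
        C→D: D is gray → back edge
Back edge closes the cycle D → I → H → C → D; its vertices are {C, D, H, I}.

C, D, H, I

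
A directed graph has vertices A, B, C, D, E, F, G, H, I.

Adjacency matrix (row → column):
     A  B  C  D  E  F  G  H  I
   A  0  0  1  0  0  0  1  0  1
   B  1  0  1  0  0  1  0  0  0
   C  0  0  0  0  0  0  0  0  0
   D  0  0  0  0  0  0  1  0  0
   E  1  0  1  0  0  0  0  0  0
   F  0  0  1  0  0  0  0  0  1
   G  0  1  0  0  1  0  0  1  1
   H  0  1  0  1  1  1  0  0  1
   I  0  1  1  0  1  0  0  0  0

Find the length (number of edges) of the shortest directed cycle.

3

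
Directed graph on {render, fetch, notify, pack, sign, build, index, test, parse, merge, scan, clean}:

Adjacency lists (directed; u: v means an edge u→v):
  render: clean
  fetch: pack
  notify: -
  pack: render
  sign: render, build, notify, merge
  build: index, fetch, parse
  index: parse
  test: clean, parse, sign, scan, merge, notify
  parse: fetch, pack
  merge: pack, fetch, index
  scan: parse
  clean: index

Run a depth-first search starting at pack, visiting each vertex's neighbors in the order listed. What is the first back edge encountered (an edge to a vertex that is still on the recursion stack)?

DFS from pack (visiting each vertex's neighbors in the order listed); mark gray on enter, black on exit:
pack gray
  render gray
    clean gray
      index gray
        parse gray
          fetch gray
            fetch→pack: pack is gray → back edge
First back edge: fetch → pack.

fetch→pack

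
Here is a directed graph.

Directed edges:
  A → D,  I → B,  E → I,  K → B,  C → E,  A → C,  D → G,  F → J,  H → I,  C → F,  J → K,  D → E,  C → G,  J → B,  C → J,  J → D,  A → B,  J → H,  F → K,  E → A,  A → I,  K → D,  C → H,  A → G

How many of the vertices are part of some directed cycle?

A vertex is on a directed cycle iff it belongs to a strongly connected component of size ≥ 2 (or has a self-loop).
The vertices on cycles are {A, C, D, E, F, J, K} — 7 in total.

7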